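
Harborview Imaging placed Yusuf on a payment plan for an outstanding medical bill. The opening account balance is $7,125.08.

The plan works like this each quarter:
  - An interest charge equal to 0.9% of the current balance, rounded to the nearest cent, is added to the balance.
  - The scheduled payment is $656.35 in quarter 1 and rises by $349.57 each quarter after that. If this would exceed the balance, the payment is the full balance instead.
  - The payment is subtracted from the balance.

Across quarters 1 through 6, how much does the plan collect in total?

Quarter 1: opening $7,125.08; interest $64.13 → $7,189.21; payment $656.35; balance $6,532.86
Quarter 2: opening $6,532.86; interest $58.80 → $6,591.66; payment $1,005.92; balance $5,585.74
Quarter 3: opening $5,585.74; interest $50.27 → $5,636.01; payment $1,355.49; balance $4,280.52
Quarter 4: opening $4,280.52; interest $38.52 → $4,319.04; payment $1,705.06; balance $2,613.98
Quarter 5: opening $2,613.98; interest $23.53 → $2,637.51; payment $2,054.63; balance $582.88
Quarter 6: opening $582.88; interest $5.25 → $588.13; payment $588.13; balance $0.00
Total paid: $7,365.58

$7,365.58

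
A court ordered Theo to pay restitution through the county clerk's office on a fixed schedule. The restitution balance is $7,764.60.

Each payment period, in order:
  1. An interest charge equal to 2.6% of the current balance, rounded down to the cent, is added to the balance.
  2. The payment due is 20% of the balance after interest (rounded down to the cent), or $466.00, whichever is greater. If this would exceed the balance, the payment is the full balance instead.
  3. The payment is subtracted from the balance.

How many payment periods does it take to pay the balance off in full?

12

# | Opening | Interest | Payment | End bal
1 | $7,764.60 | $201.87 | $1,593.29 | $6,373.18
2 | $6,373.18 | $165.70 | $1,307.77 | $5,231.11
3 | $5,231.11 | $136.00 | $1,073.42 | $4,293.69
4 | $4,293.69 | $111.63 | $881.06 | $3,524.26
5 | $3,524.26 | $91.63 | $723.17 | $2,892.72
6 | $2,892.72 | $75.21 | $593.58 | $2,374.35
7 | $2,374.35 | $61.73 | $487.21 | $1,948.87
8 | $1,948.87 | $50.67 | $466.00 | $1,533.54
9 | $1,533.54 | $39.87 | $466.00 | $1,107.41
10 | $1,107.41 | $28.79 | $466.00 | $670.20
11 | $670.20 | $17.42 | $466.00 | $221.62
12 | $221.62 | $5.76 | $227.38 | $0.00
Balance reaches $0.00 in payment period 12.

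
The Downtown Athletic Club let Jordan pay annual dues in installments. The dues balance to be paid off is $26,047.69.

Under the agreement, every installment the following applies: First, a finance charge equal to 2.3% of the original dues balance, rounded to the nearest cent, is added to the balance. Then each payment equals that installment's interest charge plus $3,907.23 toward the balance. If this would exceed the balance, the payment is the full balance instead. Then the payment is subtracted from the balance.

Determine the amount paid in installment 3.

$4,506.33

# | Opening | Interest | Payment | End bal
1 | $26,047.69 | $599.10 | $4,506.33 | $22,140.46
2 | $22,140.46 | $599.10 | $4,506.33 | $18,233.23
3 | $18,233.23 | $599.10 | $4,506.33 | $14,326.00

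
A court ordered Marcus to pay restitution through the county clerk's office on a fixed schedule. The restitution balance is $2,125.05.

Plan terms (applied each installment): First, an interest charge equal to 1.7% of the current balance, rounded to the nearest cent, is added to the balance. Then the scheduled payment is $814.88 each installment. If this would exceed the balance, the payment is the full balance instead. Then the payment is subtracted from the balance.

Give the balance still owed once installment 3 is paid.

$0.00

Installment 1: opening $2,125.05; interest $36.13 → $2,161.18; payment $814.88; balance $1,346.30
Installment 2: opening $1,346.30; interest $22.89 → $1,369.19; payment $814.88; balance $554.31
Installment 3: opening $554.31; interest $9.42 → $563.73; payment $563.73; balance $0.00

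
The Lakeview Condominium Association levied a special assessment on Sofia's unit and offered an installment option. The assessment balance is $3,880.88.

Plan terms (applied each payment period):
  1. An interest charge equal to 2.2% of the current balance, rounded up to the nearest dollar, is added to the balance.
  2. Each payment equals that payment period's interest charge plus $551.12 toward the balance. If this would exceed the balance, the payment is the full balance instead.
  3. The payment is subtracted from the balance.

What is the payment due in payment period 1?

# | Opening | Interest | Payment | End bal
1 | $3,880.88 | $86.00 | $637.12 | $3,329.76

$637.12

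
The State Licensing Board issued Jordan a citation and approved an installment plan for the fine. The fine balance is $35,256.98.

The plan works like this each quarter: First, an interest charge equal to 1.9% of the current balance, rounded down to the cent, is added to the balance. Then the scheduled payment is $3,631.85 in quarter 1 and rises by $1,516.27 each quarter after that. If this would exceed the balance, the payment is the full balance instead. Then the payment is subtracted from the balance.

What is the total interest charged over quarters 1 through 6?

$2,568.96

Quarter 1: opening $35,256.98; interest $669.88 → $35,926.86; payment $3,631.85; balance $32,295.01
Quarter 2: opening $32,295.01; interest $613.60 → $32,908.61; payment $5,148.12; balance $27,760.49
Quarter 3: opening $27,760.49; interest $527.44 → $28,287.93; payment $6,664.39; balance $21,623.54
Quarter 4: opening $21,623.54; interest $410.84 → $22,034.38; payment $8,180.66; balance $13,853.72
Quarter 5: opening $13,853.72; interest $263.22 → $14,116.94; payment $9,696.93; balance $4,420.01
Quarter 6: opening $4,420.01; interest $83.98 → $4,503.99; payment $4,503.99; balance $0.00
Total interest: $669.88 + $613.60 + $527.44 + $410.84 + $263.22 + $83.98 = $2,568.96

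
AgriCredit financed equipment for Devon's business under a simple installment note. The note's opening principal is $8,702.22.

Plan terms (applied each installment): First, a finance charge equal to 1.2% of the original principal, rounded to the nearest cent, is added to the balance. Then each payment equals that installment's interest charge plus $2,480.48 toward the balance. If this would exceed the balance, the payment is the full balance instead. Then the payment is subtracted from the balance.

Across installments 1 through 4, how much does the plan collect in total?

Installment 1: $8,702.22 +$104.43 interest = $8,806.65; pay $2,584.91 → $6,221.74
Installment 2: $6,221.74 +$104.43 interest = $6,326.17; pay $2,584.91 → $3,741.26
Installment 3: $3,741.26 +$104.43 interest = $3,845.69; pay $2,584.91 → $1,260.78
Installment 4: $1,260.78 +$104.43 interest = $1,365.21; pay $1,365.21 → $0.00
Total paid: $9,119.94

$9,119.94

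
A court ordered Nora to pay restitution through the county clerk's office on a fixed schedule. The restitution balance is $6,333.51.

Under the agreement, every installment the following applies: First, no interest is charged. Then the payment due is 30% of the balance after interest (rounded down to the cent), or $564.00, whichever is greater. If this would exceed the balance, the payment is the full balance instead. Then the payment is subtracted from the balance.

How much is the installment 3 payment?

# | Opening | Payment | End bal
1 | $6,333.51 | $1,900.05 | $4,433.46
2 | $4,433.46 | $1,330.03 | $3,103.43
3 | $3,103.43 | $931.02 | $2,172.41

$931.02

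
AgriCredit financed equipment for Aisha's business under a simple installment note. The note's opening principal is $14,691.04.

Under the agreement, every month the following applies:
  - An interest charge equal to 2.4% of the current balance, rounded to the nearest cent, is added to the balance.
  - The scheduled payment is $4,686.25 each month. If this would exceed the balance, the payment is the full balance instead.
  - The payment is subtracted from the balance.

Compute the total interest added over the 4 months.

$776.24

Month 1: opening $14,691.04; interest $352.58 → $15,043.62; payment $4,686.25; balance $10,357.37
Month 2: opening $10,357.37; interest $248.58 → $10,605.95; payment $4,686.25; balance $5,919.70
Month 3: opening $5,919.70; interest $142.07 → $6,061.77; payment $4,686.25; balance $1,375.52
Month 4: opening $1,375.52; interest $33.01 → $1,408.53; payment $1,408.53; balance $0.00
Total interest: $352.58 + $248.58 + $142.07 + $33.01 = $776.24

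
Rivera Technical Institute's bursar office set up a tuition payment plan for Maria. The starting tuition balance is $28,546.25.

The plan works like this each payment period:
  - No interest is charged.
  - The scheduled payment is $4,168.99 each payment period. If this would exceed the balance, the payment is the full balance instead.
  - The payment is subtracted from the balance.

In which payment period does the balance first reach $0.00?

Payment period 1: opening $28,546.25; payment $4,168.99; balance $24,377.26
Payment period 2: opening $24,377.26; payment $4,168.99; balance $20,208.27
Payment period 3: opening $20,208.27; payment $4,168.99; balance $16,039.28
Payment period 4: opening $16,039.28; payment $4,168.99; balance $11,870.29
Payment period 5: opening $11,870.29; payment $4,168.99; balance $7,701.30
Payment period 6: opening $7,701.30; payment $4,168.99; balance $3,532.31
Payment period 7: opening $3,532.31; payment $3,532.31; balance $0.00
Balance reaches $0.00 in payment period 7.

7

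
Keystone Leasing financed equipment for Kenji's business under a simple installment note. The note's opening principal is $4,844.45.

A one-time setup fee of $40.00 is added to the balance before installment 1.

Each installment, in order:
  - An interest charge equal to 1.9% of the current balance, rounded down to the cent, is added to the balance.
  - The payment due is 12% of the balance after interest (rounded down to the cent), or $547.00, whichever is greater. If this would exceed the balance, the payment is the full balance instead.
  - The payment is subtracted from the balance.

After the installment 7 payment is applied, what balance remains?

$1,461.68

Installment 1: opening $4,884.45; interest $92.80 → $4,977.25; payment $597.27; balance $4,379.98
Installment 2: opening $4,379.98; interest $83.21 → $4,463.19; payment $547.00; balance $3,916.19
Installment 3: opening $3,916.19; interest $74.40 → $3,990.59; payment $547.00; balance $3,443.59
Installment 4: opening $3,443.59; interest $65.42 → $3,509.01; payment $547.00; balance $2,962.01
Installment 5: opening $2,962.01; interest $56.27 → $3,018.28; payment $547.00; balance $2,471.28
Installment 6: opening $2,471.28; interest $46.95 → $2,518.23; payment $547.00; balance $1,971.23
Installment 7: opening $1,971.23; interest $37.45 → $2,008.68; payment $547.00; balance $1,461.68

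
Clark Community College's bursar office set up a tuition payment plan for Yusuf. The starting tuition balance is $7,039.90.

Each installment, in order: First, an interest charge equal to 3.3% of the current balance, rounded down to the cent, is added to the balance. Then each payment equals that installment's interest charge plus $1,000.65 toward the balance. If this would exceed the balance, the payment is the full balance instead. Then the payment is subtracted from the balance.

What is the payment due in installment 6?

Installment 1: opening $7,039.90; interest $232.31 → $7,272.21; payment $1,232.96; balance $6,039.25
Installment 2: opening $6,039.25; interest $199.29 → $6,238.54; payment $1,199.94; balance $5,038.60
Installment 3: opening $5,038.60; interest $166.27 → $5,204.87; payment $1,166.92; balance $4,037.95
Installment 4: opening $4,037.95; interest $133.25 → $4,171.20; payment $1,133.90; balance $3,037.30
Installment 5: opening $3,037.30; interest $100.23 → $3,137.53; payment $1,100.88; balance $2,036.65
Installment 6: opening $2,036.65; interest $67.20 → $2,103.85; payment $1,067.85; balance $1,036.00

$1,067.85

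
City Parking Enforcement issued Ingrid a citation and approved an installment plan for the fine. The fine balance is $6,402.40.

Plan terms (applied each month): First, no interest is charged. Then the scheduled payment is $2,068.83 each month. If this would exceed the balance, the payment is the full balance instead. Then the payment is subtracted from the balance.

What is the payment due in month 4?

$195.91

Month 1: $6,402.40 − $2,068.83 → $4,333.57
Month 2: $4,333.57 − $2,068.83 → $2,264.74
Month 3: $2,264.74 − $2,068.83 → $195.91
Month 4: $195.91 − $195.91 → $0.00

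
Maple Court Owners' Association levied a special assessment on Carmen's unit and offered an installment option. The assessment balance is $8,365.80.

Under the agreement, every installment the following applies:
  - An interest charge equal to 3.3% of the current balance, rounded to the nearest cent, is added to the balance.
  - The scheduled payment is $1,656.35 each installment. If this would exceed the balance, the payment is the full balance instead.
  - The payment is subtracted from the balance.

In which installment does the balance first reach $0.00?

Installment 1: $8,365.80 +$276.07 interest = $8,641.87; pay $1,656.35 → $6,985.52
Installment 2: $6,985.52 +$230.52 interest = $7,216.04; pay $1,656.35 → $5,559.69
Installment 3: $5,559.69 +$183.47 interest = $5,743.16; pay $1,656.35 → $4,086.81
Installment 4: $4,086.81 +$134.86 interest = $4,221.67; pay $1,656.35 → $2,565.32
Installment 5: $2,565.32 +$84.66 interest = $2,649.98; pay $1,656.35 → $993.63
Installment 6: $993.63 +$32.79 interest = $1,026.42; pay $1,026.42 → $0.00
Balance reaches $0.00 in installment 6.

6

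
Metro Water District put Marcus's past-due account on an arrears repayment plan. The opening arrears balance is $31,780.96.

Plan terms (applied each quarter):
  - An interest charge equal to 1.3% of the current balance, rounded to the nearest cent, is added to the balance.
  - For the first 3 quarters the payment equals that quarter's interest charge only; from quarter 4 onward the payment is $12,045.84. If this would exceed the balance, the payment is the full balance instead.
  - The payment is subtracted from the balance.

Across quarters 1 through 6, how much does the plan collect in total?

Quarter 1: opening $31,780.96; interest $413.15 → $32,194.11; payment $413.15; balance $31,780.96
Quarter 2: opening $31,780.96; interest $413.15 → $32,194.11; payment $413.15; balance $31,780.96
Quarter 3: opening $31,780.96; interest $413.15 → $32,194.11; payment $413.15; balance $31,780.96
Quarter 4: opening $31,780.96; interest $413.15 → $32,194.11; payment $12,045.84; balance $20,148.27
Quarter 5: opening $20,148.27; interest $261.93 → $20,410.20; payment $12,045.84; balance $8,364.36
Quarter 6: opening $8,364.36; interest $108.74 → $8,473.10; payment $8,473.10; balance $0.00
Total paid: $33,804.23

$33,804.23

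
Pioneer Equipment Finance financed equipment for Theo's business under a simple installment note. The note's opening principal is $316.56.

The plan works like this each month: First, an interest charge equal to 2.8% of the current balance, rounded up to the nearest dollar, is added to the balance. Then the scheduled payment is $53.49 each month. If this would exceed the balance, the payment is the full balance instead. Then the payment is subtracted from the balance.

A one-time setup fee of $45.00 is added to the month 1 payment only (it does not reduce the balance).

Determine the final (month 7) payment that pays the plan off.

$33.62

# | Opening | Interest | Payment | Fee | End bal
1 | $316.56 | $9.00 | $53.49 | $45.00 | $272.07
2 | $272.07 | $8.00 | $53.49 | — | $226.58
3 | $226.58 | $7.00 | $53.49 | — | $180.09
4 | $180.09 | $6.00 | $53.49 | — | $132.60
5 | $132.60 | $4.00 | $53.49 | — | $83.11
6 | $83.11 | $3.00 | $53.49 | — | $32.62
7 | $32.62 | $1.00 | $33.62 | — | $0.00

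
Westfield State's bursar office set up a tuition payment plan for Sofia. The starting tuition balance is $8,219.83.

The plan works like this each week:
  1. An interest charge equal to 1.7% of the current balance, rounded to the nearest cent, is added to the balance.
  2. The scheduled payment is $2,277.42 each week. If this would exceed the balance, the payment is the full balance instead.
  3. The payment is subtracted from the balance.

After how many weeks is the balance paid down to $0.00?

4

Week 1: opening $8,219.83; interest $139.74 → $8,359.57; payment $2,277.42; balance $6,082.15
Week 2: opening $6,082.15; interest $103.40 → $6,185.55; payment $2,277.42; balance $3,908.13
Week 3: opening $3,908.13; interest $66.44 → $3,974.57; payment $2,277.42; balance $1,697.15
Week 4: opening $1,697.15; interest $28.85 → $1,726.00; payment $1,726.00; balance $0.00
Balance reaches $0.00 in week 4.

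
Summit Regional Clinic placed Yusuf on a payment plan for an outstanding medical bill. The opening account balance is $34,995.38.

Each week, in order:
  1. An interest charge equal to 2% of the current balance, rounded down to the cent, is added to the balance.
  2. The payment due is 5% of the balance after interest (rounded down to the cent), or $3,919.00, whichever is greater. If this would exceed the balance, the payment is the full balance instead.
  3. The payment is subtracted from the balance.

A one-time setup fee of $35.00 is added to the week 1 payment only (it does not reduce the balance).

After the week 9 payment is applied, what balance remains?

Week 1: opening $34,995.38; interest $699.90 → $35,695.28; payment $3,919.00 (+ $35.00 fee); balance $31,776.28
Week 2: opening $31,776.28; interest $635.52 → $32,411.80; payment $3,919.00; balance $28,492.80
Week 3: opening $28,492.80; interest $569.85 → $29,062.65; payment $3,919.00; balance $25,143.65
Week 4: opening $25,143.65; interest $502.87 → $25,646.52; payment $3,919.00; balance $21,727.52
Week 5: opening $21,727.52; interest $434.55 → $22,162.07; payment $3,919.00; balance $18,243.07
Week 6: opening $18,243.07; interest $364.86 → $18,607.93; payment $3,919.00; balance $14,688.93
Week 7: opening $14,688.93; interest $293.77 → $14,982.70; payment $3,919.00; balance $11,063.70
Week 8: opening $11,063.70; interest $221.27 → $11,284.97; payment $3,919.00; balance $7,365.97
Week 9: opening $7,365.97; interest $147.31 → $7,513.28; payment $3,919.00; balance $3,594.28

$3,594.28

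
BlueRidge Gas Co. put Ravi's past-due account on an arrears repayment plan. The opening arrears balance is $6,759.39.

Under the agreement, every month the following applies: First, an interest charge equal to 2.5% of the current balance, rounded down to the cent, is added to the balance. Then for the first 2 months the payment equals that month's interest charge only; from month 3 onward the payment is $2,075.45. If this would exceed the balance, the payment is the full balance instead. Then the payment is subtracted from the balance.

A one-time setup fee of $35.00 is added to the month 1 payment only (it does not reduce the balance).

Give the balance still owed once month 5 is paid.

Month 1: $6,759.39 +$168.98 interest = $6,928.37; pay $168.98 (+ $35.00 fee) → $6,759.39
Month 2: $6,759.39 +$168.98 interest = $6,928.37; pay $168.98 → $6,759.39
Month 3: $6,759.39 +$168.98 interest = $6,928.37; pay $2,075.45 → $4,852.92
Month 4: $4,852.92 +$121.32 interest = $4,974.24; pay $2,075.45 → $2,898.79
Month 5: $2,898.79 +$72.46 interest = $2,971.25; pay $2,075.45 → $895.80

$895.80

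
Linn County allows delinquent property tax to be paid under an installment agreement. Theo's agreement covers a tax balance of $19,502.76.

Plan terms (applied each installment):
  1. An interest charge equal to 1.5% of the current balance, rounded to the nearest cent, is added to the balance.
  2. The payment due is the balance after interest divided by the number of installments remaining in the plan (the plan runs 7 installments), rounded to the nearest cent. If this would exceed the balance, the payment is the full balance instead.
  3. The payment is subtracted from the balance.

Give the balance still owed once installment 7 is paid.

$0.00

Installment 1: opening $19,502.76; interest $292.54 → $19,795.30; payment $2,827.90; balance $16,967.40
Installment 2: opening $16,967.40; interest $254.51 → $17,221.91; payment $2,870.32; balance $14,351.59
Installment 3: opening $14,351.59; interest $215.27 → $14,566.86; payment $2,913.37; balance $11,653.49
Installment 4: opening $11,653.49; interest $174.80 → $11,828.29; payment $2,957.07; balance $8,871.22
Installment 5: opening $8,871.22; interest $133.07 → $9,004.29; payment $3,001.43; balance $6,002.86
Installment 6: opening $6,002.86; interest $90.04 → $6,092.90; payment $3,046.45; balance $3,046.45
Installment 7: opening $3,046.45; interest $45.70 → $3,092.15; payment $3,092.15; balance $0.00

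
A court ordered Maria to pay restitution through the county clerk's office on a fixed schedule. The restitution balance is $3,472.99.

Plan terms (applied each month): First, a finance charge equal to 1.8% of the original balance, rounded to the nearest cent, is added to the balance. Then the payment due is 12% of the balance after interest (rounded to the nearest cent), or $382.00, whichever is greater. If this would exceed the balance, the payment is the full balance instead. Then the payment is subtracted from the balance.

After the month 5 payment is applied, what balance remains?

$1,833.28

Month 1: opening $3,472.99; interest $62.51 → $3,535.50; payment $424.26; balance $3,111.24
Month 2: opening $3,111.24; interest $62.51 → $3,173.75; payment $382.00; balance $2,791.75
Month 3: opening $2,791.75; interest $62.51 → $2,854.26; payment $382.00; balance $2,472.26
Month 4: opening $2,472.26; interest $62.51 → $2,534.77; payment $382.00; balance $2,152.77
Month 5: opening $2,152.77; interest $62.51 → $2,215.28; payment $382.00; balance $1,833.28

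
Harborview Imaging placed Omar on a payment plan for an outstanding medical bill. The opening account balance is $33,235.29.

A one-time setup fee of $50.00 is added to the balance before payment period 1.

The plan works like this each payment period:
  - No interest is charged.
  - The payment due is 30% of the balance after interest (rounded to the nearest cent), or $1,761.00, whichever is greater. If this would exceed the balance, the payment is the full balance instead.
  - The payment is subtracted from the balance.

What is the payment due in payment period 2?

$6,989.91

# | Opening | Payment | End bal
1 | $33,285.29 | $9,985.59 | $23,299.70
2 | $23,299.70 | $6,989.91 | $16,309.79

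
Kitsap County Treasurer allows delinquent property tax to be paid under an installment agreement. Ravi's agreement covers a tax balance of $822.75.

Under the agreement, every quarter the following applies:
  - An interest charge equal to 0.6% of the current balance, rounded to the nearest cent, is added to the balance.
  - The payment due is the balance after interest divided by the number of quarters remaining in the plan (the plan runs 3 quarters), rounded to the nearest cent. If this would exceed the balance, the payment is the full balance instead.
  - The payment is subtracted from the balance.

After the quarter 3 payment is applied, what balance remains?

$0.00

Quarter 1: $822.75 +$4.94 interest = $827.69; pay $275.90 → $551.79
Quarter 2: $551.79 +$3.31 interest = $555.10; pay $277.55 → $277.55
Quarter 3: $277.55 +$1.67 interest = $279.22; pay $279.22 → $0.00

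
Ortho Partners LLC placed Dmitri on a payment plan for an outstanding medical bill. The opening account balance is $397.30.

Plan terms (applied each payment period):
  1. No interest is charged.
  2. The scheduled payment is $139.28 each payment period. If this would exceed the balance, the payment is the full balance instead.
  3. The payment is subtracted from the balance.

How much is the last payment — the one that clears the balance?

# | Opening | Payment | End bal
1 | $397.30 | $139.28 | $258.02
2 | $258.02 | $139.28 | $118.74
3 | $118.74 | $118.74 | $0.00

$118.74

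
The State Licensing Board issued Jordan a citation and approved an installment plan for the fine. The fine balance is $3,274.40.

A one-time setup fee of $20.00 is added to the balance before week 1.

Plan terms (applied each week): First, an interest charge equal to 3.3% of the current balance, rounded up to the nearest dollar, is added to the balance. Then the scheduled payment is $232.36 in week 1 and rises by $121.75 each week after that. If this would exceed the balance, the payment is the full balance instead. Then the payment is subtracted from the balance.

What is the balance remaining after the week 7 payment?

# | Opening | Interest | Payment | End bal
1 | $3,294.40 | $109.00 | $232.36 | $3,171.04
2 | $3,171.04 | $105.00 | $354.11 | $2,921.93
3 | $2,921.93 | $97.00 | $475.86 | $2,543.07
4 | $2,543.07 | $84.00 | $597.61 | $2,029.46
5 | $2,029.46 | $67.00 | $719.36 | $1,377.10
6 | $1,377.10 | $46.00 | $841.11 | $581.99
7 | $581.99 | $20.00 | $601.99 | $0.00

$0.00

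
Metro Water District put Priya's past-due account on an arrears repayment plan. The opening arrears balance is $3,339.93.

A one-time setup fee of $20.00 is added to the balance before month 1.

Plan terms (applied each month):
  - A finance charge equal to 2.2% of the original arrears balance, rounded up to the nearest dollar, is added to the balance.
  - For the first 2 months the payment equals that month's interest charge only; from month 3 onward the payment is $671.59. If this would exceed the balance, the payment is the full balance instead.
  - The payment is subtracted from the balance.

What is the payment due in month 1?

$74.00

# | Opening | Interest | Payment | End bal
1 | $3,359.93 | $74.00 | $74.00 | $3,359.93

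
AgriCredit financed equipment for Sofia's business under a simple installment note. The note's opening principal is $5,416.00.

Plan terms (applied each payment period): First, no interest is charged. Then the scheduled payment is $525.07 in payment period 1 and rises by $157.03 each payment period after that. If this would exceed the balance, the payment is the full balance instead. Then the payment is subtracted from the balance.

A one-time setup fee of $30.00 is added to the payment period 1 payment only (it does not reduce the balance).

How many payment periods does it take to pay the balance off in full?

# | Opening | Payment | Fee | End bal
1 | $5,416.00 | $525.07 | $30.00 | $4,890.93
2 | $4,890.93 | $682.10 | — | $4,208.83
3 | $4,208.83 | $839.13 | — | $3,369.70
4 | $3,369.70 | $996.16 | — | $2,373.54
5 | $2,373.54 | $1,153.19 | — | $1,220.35
6 | $1,220.35 | $1,220.35 | — | $0.00
Balance reaches $0.00 in payment period 6.

6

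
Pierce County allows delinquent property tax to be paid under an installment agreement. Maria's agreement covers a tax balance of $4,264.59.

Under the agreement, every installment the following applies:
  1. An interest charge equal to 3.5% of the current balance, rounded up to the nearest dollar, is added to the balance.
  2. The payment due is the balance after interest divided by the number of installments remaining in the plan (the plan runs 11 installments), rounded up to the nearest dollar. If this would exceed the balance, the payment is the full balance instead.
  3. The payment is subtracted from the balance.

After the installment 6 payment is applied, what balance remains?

Installment 1: opening $4,264.59; interest $150.00 → $4,414.59; payment $402.00; balance $4,012.59
Installment 2: opening $4,012.59; interest $141.00 → $4,153.59; payment $416.00; balance $3,737.59
Installment 3: opening $3,737.59; interest $131.00 → $3,868.59; payment $430.00; balance $3,438.59
Installment 4: opening $3,438.59; interest $121.00 → $3,559.59; payment $445.00; balance $3,114.59
Installment 5: opening $3,114.59; interest $110.00 → $3,224.59; payment $461.00; balance $2,763.59
Installment 6: opening $2,763.59; interest $97.00 → $2,860.59; payment $477.00; balance $2,383.59

$2,383.59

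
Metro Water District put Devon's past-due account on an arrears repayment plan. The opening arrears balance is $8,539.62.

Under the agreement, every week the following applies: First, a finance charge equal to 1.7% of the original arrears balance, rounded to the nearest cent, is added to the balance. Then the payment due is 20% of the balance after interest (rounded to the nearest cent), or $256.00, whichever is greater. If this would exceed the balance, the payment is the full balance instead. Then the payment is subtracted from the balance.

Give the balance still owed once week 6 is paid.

$2,667.06

# | Opening | Interest | Payment | End bal
1 | $8,539.62 | $145.17 | $1,736.96 | $6,947.83
2 | $6,947.83 | $145.17 | $1,418.60 | $5,674.40
3 | $5,674.40 | $145.17 | $1,163.91 | $4,655.66
4 | $4,655.66 | $145.17 | $960.17 | $3,840.66
5 | $3,840.66 | $145.17 | $797.17 | $3,188.66
6 | $3,188.66 | $145.17 | $666.77 | $2,667.06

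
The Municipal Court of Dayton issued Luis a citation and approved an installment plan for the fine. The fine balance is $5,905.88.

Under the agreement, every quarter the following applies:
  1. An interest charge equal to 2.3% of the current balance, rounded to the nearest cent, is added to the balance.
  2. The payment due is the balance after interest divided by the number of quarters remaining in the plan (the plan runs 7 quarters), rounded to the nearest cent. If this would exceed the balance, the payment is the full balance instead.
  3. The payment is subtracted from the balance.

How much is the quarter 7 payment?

$989.27

Quarter 1: $5,905.88 +$135.84 interest = $6,041.72; pay $863.10 → $5,178.62
Quarter 2: $5,178.62 +$119.11 interest = $5,297.73; pay $882.96 → $4,414.77
Quarter 3: $4,414.77 +$101.54 interest = $4,516.31; pay $903.26 → $3,613.05
Quarter 4: $3,613.05 +$83.10 interest = $3,696.15; pay $924.04 → $2,772.11
Quarter 5: $2,772.11 +$63.76 interest = $2,835.87; pay $945.29 → $1,890.58
Quarter 6: $1,890.58 +$43.48 interest = $1,934.06; pay $967.03 → $967.03
Quarter 7: $967.03 +$22.24 interest = $989.27; pay $989.27 → $0.00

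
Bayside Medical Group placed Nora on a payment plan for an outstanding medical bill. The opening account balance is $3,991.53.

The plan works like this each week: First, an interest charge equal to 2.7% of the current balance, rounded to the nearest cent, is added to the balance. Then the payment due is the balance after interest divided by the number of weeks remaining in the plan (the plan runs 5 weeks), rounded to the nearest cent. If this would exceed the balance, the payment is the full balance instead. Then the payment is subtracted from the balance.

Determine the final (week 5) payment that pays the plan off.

Week 1: opening $3,991.53; interest $107.77 → $4,099.30; payment $819.86; balance $3,279.44
Week 2: opening $3,279.44; interest $88.54 → $3,367.98; payment $842.00; balance $2,525.98
Week 3: opening $2,525.98; interest $68.20 → $2,594.18; payment $864.73; balance $1,729.45
Week 4: opening $1,729.45; interest $46.70 → $1,776.15; payment $888.08; balance $888.07
Week 5: opening $888.07; interest $23.98 → $912.05; payment $912.05; balance $0.00

$912.05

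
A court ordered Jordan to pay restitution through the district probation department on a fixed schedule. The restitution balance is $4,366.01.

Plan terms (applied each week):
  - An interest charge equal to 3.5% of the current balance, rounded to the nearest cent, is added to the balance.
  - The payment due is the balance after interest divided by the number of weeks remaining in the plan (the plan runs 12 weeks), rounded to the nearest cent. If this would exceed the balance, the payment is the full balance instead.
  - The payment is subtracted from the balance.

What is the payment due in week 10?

Week 1: opening $4,366.01; interest $152.81 → $4,518.82; payment $376.57; balance $4,142.25
Week 2: opening $4,142.25; interest $144.98 → $4,287.23; payment $389.75; balance $3,897.48
Week 3: opening $3,897.48; interest $136.41 → $4,033.89; payment $403.39; balance $3,630.50
Week 4: opening $3,630.50; interest $127.07 → $3,757.57; payment $417.51; balance $3,340.06
Week 5: opening $3,340.06; interest $116.90 → $3,456.96; payment $432.12; balance $3,024.84
Week 6: opening $3,024.84; interest $105.87 → $3,130.71; payment $447.24; balance $2,683.47
Week 7: opening $2,683.47; interest $93.92 → $2,777.39; payment $462.90; balance $2,314.49
Week 8: opening $2,314.49; interest $81.01 → $2,395.50; payment $479.10; balance $1,916.40
Week 9: opening $1,916.40; interest $67.07 → $1,983.47; payment $495.87; balance $1,487.60
Week 10: opening $1,487.60; interest $52.07 → $1,539.67; payment $513.22; balance $1,026.45

$513.22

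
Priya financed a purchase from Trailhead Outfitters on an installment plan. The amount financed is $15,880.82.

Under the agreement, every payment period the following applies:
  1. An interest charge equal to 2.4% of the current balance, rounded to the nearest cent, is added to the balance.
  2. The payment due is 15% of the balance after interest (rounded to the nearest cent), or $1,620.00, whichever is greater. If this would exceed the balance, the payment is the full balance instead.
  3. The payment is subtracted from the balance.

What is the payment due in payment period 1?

$2,439.29

Payment period 1: opening $15,880.82; interest $381.14 → $16,261.96; payment $2,439.29; balance $13,822.67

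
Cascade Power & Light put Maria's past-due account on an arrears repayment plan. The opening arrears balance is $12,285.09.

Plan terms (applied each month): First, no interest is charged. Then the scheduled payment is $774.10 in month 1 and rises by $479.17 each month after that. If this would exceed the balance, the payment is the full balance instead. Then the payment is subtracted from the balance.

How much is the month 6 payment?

$3,169.95

Month 1: $12,285.09 − $774.10 → $11,510.99
Month 2: $11,510.99 − $1,253.27 → $10,257.72
Month 3: $10,257.72 − $1,732.44 → $8,525.28
Month 4: $8,525.28 − $2,211.61 → $6,313.67
Month 5: $6,313.67 − $2,690.78 → $3,622.89
Month 6: $3,622.89 − $3,169.95 → $452.94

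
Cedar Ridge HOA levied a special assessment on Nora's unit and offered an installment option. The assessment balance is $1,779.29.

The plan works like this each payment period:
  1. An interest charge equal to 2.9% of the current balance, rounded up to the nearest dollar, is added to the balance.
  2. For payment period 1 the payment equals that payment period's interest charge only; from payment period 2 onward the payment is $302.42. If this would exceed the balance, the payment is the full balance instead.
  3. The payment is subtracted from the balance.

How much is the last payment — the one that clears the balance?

Payment period 1: opening $1,779.29; interest $52.00 → $1,831.29; payment $52.00; balance $1,779.29
Payment period 2: opening $1,779.29; interest $52.00 → $1,831.29; payment $302.42; balance $1,528.87
Payment period 3: opening $1,528.87; interest $45.00 → $1,573.87; payment $302.42; balance $1,271.45
Payment period 4: opening $1,271.45; interest $37.00 → $1,308.45; payment $302.42; balance $1,006.03
Payment period 5: opening $1,006.03; interest $30.00 → $1,036.03; payment $302.42; balance $733.61
Payment period 6: opening $733.61; interest $22.00 → $755.61; payment $302.42; balance $453.19
Payment period 7: opening $453.19; interest $14.00 → $467.19; payment $302.42; balance $164.77
Payment period 8: opening $164.77; interest $5.00 → $169.77; payment $169.77; balance $0.00

$169.77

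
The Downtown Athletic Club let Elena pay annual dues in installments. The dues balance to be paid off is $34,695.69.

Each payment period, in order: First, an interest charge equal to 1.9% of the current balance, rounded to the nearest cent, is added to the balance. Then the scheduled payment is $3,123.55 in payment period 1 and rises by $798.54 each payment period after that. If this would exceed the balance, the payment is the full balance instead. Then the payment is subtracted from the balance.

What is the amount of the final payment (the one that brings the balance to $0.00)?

$7,034.58

Payment period 1: $34,695.69 +$659.22 interest = $35,354.91; pay $3,123.55 → $32,231.36
Payment period 2: $32,231.36 +$612.40 interest = $32,843.76; pay $3,922.09 → $28,921.67
Payment period 3: $28,921.67 +$549.51 interest = $29,471.18; pay $4,720.63 → $24,750.55
Payment period 4: $24,750.55 +$470.26 interest = $25,220.81; pay $5,519.17 → $19,701.64
Payment period 5: $19,701.64 +$374.33 interest = $20,075.97; pay $6,317.71 → $13,758.26
Payment period 6: $13,758.26 +$261.41 interest = $14,019.67; pay $7,116.25 → $6,903.42
Payment period 7: $6,903.42 +$131.16 interest = $7,034.58; pay $7,034.58 → $0.00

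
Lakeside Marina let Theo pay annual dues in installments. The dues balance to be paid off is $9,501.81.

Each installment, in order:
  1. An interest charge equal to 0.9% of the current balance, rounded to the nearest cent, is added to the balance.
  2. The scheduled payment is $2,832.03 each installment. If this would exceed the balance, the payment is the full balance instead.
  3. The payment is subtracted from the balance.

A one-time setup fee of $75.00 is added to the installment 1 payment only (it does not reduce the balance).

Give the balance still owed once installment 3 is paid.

$1,187.90

Installment 1: opening $9,501.81; interest $85.52 → $9,587.33; payment $2,832.03 (+ $75.00 fee); balance $6,755.30
Installment 2: opening $6,755.30; interest $60.80 → $6,816.10; payment $2,832.03; balance $3,984.07
Installment 3: opening $3,984.07; interest $35.86 → $4,019.93; payment $2,832.03; balance $1,187.90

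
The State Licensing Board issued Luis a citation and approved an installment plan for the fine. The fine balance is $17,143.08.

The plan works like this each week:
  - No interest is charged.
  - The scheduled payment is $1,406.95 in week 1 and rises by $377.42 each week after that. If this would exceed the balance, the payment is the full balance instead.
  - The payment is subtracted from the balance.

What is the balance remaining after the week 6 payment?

Week 1: opening $17,143.08; payment $1,406.95; balance $15,736.13
Week 2: opening $15,736.13; payment $1,784.37; balance $13,951.76
Week 3: opening $13,951.76; payment $2,161.79; balance $11,789.97
Week 4: opening $11,789.97; payment $2,539.21; balance $9,250.76
Week 5: opening $9,250.76; payment $2,916.63; balance $6,334.13
Week 6: opening $6,334.13; payment $3,294.05; balance $3,040.08

$3,040.08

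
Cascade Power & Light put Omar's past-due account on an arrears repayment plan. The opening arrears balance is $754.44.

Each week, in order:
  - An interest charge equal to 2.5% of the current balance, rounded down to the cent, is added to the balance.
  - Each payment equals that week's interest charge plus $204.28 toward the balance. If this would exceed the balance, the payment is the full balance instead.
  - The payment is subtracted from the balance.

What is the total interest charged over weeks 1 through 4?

$44.79

# | Opening | Interest | Payment | End bal
1 | $754.44 | $18.86 | $223.14 | $550.16
2 | $550.16 | $13.75 | $218.03 | $345.88
3 | $345.88 | $8.64 | $212.92 | $141.60
4 | $141.60 | $3.54 | $145.14 | $0.00
Total interest: $18.86 + $13.75 + $8.64 + $3.54 = $44.79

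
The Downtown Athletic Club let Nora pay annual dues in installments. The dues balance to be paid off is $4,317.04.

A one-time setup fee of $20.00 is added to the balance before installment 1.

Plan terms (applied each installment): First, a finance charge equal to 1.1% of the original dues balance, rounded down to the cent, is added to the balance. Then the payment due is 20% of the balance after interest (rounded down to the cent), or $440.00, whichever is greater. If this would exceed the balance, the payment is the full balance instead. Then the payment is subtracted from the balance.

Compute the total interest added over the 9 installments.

# | Opening | Interest | Payment | End bal
1 | $4,337.04 | $47.48 | $876.90 | $3,507.62
2 | $3,507.62 | $47.48 | $711.02 | $2,844.08
3 | $2,844.08 | $47.48 | $578.31 | $2,313.25
4 | $2,313.25 | $47.48 | $472.14 | $1,888.59
5 | $1,888.59 | $47.48 | $440.00 | $1,496.07
6 | $1,496.07 | $47.48 | $440.00 | $1,103.55
7 | $1,103.55 | $47.48 | $440.00 | $711.03
8 | $711.03 | $47.48 | $440.00 | $318.51
9 | $318.51 | $47.48 | $365.99 | $0.00
Total interest: $47.48 + $47.48 + $47.48 + $47.48 + $47.48 + $47.48 + $47.48 + $47.48 + $47.48 = $427.32

$427.32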